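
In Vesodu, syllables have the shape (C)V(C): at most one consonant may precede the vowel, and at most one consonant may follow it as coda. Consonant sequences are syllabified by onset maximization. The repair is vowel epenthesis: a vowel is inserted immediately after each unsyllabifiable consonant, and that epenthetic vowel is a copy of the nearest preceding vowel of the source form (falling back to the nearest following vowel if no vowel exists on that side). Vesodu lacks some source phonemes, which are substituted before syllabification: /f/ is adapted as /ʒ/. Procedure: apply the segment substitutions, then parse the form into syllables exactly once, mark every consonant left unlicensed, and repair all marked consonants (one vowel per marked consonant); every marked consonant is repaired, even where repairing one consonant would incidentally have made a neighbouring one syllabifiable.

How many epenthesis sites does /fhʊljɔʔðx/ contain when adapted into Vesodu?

3

After substitution the input is /ʒhʊljɔʔðx/.
The unsyllabifiable consonants are /ʒ/, /ð/, /x/; each receives one epenthetic vowel.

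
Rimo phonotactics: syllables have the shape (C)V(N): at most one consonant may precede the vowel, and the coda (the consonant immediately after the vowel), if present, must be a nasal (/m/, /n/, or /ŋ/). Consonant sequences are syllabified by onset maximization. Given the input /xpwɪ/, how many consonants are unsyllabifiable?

Under (C)V(N), the unsyllabifiable consonants are /x/, /p/ (only a nasal (/m/, /n/, or /ŋ/) is licensed in coda position; onsets are limited to one consonant).

2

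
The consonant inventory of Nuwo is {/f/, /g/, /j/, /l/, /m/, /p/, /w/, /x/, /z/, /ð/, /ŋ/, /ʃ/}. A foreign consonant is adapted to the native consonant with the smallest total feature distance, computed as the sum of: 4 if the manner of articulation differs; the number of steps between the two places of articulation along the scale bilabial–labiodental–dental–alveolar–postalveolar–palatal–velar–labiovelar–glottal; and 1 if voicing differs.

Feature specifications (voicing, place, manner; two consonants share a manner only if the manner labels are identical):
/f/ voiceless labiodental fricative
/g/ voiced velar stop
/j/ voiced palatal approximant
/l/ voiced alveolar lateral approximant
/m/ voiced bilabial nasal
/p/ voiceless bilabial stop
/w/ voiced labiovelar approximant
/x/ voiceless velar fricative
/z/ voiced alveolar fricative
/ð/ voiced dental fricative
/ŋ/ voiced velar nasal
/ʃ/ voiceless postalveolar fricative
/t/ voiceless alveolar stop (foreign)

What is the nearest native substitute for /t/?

p

/p/ is closest: same manner (stop), place distance 3 (alveolar→bilabial), same voicing; total 3. Next closest is /g/ at distance 4.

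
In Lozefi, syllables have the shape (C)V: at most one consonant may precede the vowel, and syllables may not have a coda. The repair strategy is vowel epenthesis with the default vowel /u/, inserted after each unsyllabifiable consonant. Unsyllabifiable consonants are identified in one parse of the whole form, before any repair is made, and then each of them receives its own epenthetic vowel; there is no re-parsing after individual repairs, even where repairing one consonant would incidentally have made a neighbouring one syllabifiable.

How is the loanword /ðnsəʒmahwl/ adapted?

The consonants /ð/, /n/, /ʒ/, /h/, /w/, /l/ cannot be parsed into a legal (C)V syllable (no codas are permitted; onsets are limited to one consonant).
Inserting the epenthetic vowel yields /ð/ → /ðu/, /n/ → /nu/, /ʒ/ → /ʒu/, /h/ → /hu/, /w/ → /wu/, /l/ → /lu/.

ðunusəʒumahuwulu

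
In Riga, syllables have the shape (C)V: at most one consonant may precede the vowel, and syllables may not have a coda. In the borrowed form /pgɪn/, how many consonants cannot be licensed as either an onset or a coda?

The consonants /p/, /n/ cannot be parsed into a legal (C)V syllable (no codas are permitted; onsets are limited to one consonant).

2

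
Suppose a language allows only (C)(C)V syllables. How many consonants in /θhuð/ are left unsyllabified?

1

The consonants /ð/ cannot be parsed into a legal (C)(C)V syllable (no codas are permitted; onsets may contain at most 2 consonants).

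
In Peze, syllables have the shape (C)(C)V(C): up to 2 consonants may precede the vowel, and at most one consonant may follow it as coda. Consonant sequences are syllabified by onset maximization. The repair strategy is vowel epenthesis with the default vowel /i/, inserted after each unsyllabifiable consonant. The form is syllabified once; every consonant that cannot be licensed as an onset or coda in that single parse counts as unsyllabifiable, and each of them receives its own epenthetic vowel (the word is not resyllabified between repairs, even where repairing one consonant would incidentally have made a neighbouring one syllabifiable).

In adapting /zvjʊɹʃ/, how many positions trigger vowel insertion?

2

The unsyllabifiable consonants are /z/, /ʃ/; each receives one epenthetic vowel.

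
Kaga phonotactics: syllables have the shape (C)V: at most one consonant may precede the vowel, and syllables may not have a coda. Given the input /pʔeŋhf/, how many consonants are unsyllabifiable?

4

The consonants /p/, /ŋ/, /h/, /f/ cannot be parsed into a legal (C)V syllable (no codas are permitted; onsets are limited to one consonant).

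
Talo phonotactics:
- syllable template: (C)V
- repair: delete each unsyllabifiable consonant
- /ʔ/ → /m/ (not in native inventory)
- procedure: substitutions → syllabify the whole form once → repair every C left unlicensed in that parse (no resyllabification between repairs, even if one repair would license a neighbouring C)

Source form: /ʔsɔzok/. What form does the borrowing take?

Substitution: /ʔ/ → /m/, giving /msɔzok/.
The consonants /m/, /k/ cannot be parsed into a legal (C)V syllable (no codas are permitted; onsets are limited to one consonant).
Deletion applies to /m/, /k/.

sɔzo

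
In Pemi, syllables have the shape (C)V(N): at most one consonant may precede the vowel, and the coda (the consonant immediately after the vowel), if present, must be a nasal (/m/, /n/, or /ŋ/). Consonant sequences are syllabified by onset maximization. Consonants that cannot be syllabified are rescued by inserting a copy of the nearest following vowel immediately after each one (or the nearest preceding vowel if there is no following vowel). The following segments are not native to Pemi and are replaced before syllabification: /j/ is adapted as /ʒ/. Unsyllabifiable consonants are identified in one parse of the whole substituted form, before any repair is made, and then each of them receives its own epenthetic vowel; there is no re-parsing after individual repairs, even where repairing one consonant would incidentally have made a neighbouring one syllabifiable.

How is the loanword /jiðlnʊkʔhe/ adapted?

ʒiðʊlʊnʊkeʔehe

Substitution: /j/ → /ʒ/, giving /ʒiðlnʊkʔhe/.
The consonants /ð/, /l/, /k/, /ʔ/ cannot be parsed into a legal (C)V(N) syllable (only a nasal (/m/, /n/, or /ŋ/) is licensed in coda position; onsets are limited to one consonant).
Inserting the epenthetic vowel yields /ð/ → /ðʊ/, /l/ → /lʊ/, /k/ → /ke/, /ʔ/ → /ʔe/.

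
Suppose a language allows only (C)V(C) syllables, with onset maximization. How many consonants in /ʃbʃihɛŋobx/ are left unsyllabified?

Under (C)V(C), the unsyllabifiable consonants are /ʃ/, /b/, /x/ (at most one coda consonant is licensed; onsets are limited to one consonant).

3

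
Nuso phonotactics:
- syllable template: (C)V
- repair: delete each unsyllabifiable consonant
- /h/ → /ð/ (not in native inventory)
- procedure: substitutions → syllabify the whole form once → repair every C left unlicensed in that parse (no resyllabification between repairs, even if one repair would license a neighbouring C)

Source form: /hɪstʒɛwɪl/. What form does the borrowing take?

ðɪʒɛwɪ

Substitution: /h/ → /ð/, giving /ðɪstʒɛwɪl/.
Syllabifying with onset maximization leaves /s/, /t/, /l/ stranded (no codas are permitted; onsets are limited to one consonant).
Deletion applies to /s/, /t/, /l/.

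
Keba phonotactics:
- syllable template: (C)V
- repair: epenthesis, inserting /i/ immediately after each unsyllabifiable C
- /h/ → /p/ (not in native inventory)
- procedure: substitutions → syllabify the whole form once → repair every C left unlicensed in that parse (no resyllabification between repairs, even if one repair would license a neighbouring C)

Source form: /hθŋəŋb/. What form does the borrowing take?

Substitution: /h/ → /p/, giving /pθŋəŋb/.
Under (C)V, the unsyllabifiable consonants are /p/, /θ/, /ŋ/, /b/ (no codas are permitted; onsets are limited to one consonant).
Each unlicensed consonant becomes the onset of a new syllable: /p/ → /pi/, /θ/ → /θi/, /ŋ/ → /ŋi/, /b/ → /bi/.

piθiŋəŋibi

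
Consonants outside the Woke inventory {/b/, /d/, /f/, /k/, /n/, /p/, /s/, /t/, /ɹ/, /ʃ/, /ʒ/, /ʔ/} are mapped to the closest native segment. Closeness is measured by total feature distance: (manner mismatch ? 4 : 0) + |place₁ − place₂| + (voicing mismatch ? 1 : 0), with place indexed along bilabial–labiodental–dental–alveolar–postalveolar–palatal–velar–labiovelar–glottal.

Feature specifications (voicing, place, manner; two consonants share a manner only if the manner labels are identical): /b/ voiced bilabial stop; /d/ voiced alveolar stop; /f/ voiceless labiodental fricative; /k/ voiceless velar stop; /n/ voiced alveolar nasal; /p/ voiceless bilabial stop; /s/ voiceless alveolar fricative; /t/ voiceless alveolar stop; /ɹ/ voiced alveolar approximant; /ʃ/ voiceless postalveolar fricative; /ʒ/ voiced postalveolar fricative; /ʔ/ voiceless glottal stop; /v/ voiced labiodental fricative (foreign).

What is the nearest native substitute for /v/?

/f/ is closest: same manner (fricative), place distance 0 (labiodental→labiodental), voicing differs (+1); total 1. Next closest is /s/ at distance 3.

f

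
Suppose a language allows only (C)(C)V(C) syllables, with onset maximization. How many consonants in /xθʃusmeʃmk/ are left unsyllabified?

3

The consonants /x/, /m/, /k/ cannot be parsed into a legal (C)(C)V(C) syllable (at most one coda consonant is licensed; onsets may contain at most 2 consonants).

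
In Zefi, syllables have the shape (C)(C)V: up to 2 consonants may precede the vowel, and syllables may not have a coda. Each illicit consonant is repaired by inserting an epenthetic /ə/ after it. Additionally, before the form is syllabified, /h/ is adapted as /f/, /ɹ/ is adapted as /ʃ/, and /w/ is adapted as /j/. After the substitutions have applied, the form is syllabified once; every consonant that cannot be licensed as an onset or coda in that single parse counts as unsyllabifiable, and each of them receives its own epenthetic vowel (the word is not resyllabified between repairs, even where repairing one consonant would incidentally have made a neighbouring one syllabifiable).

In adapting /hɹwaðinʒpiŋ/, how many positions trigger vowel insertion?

After substitution the input is /fʃjaðinʒpiŋ/.
The unsyllabifiable consonants are /f/, /n/, /ŋ/; each receives one epenthetic vowel.

3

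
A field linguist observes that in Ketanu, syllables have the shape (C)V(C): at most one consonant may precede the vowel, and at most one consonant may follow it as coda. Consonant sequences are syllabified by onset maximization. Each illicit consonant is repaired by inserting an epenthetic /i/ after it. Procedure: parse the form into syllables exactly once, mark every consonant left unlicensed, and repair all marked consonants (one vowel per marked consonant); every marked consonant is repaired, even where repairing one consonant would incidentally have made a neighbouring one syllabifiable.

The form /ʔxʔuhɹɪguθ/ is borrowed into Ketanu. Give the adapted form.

Under (C)V(C), the unsyllabifiable consonants are /ʔ/, /x/ (at most one coda consonant is licensed; onsets are limited to one consonant).
Each unlicensed consonant becomes the onset of a new syllable: /ʔ/ → /ʔi/, /x/ → /xi/.

ʔixiʔuhɹɪguθ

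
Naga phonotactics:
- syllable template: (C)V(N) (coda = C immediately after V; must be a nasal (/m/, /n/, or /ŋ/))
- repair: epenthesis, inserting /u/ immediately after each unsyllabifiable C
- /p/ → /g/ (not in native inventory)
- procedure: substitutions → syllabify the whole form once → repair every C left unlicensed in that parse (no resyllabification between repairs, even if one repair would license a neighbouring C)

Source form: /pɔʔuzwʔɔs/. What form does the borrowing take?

Substitution: /p/ → /g/, giving /gɔʔuzwʔɔs/.
Syllabifying with onset maximization leaves /z/, /w/, /s/ stranded (only a nasal (/m/, /n/, or /ŋ/) is licensed in coda position; onsets are limited to one consonant).
Each unlicensed consonant becomes the onset of a new syllable: /z/ → /zu/, /w/ → /wu/, /s/ → /su/.

gɔʔuzuwuʔɔsu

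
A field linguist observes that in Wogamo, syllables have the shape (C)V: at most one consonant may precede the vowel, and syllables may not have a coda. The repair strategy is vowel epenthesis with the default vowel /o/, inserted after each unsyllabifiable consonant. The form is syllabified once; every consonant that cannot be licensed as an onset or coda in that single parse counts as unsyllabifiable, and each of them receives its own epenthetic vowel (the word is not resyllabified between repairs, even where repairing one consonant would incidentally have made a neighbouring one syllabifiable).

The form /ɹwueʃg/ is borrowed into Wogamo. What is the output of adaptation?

Syllabifying with onset maximization leaves /ɹ/, /ʃ/, /g/ stranded (no codas are permitted; onsets are limited to one consonant).
Each unlicensed consonant becomes the onset of a new syllable: /ɹ/ → /ɹo/, /ʃ/ → /ʃo/, /g/ → /go/.

ɹowueʃogo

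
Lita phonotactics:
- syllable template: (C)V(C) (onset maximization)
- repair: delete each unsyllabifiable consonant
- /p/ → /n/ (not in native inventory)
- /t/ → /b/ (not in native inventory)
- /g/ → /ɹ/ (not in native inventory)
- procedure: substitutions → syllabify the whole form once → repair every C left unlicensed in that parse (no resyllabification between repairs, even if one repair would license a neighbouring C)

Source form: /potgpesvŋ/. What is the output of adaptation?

nobnes

Substitution: /p/ → /n/, /t/ → /b/, /g/ → /ɹ/, giving /nobɹnesvŋ/.
Under (C)V(C), the unsyllabifiable consonants are /ɹ/, /v/, /ŋ/ (at most one coda consonant is licensed; onsets are limited to one consonant).
Deletion applies to /ɹ/, /v/, /ŋ/.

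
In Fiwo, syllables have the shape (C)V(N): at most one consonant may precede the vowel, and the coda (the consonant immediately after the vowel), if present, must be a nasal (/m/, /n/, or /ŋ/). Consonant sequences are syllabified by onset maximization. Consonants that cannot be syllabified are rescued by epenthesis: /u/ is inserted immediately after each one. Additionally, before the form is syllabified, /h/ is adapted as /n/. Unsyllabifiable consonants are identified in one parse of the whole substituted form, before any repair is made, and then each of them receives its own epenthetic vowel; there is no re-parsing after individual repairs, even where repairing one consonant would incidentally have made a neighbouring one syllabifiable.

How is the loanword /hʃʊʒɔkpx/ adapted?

nuʃʊʒɔkupuxu

Substitution: /h/ → /n/, giving /nʃʊʒɔkpx/.
The consonants /n/, /k/, /p/, /x/ cannot be parsed into a legal (C)V(N) syllable (only a nasal (/m/, /n/, or /ŋ/) is licensed in coda position; onsets are limited to one consonant).
Epenthesis after each stranded consonant: /n/ → /nu/, /k/ → /ku/, /p/ → /pu/, /x/ → /xu/.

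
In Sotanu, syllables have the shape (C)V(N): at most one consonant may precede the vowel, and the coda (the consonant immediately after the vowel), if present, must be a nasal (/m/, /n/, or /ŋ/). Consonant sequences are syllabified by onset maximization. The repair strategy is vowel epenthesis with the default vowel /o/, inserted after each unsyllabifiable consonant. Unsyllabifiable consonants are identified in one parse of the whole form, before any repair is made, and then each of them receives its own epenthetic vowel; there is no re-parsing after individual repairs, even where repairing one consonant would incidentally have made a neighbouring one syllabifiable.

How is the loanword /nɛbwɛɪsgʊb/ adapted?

nɛbowɛɪsogʊbo

Under (C)V(N), the unsyllabifiable consonants are /b/, /s/, /b/ (only a nasal (/m/, /n/, or /ŋ/) is licensed in coda position; onsets are limited to one consonant).
Epenthesis after each stranded consonant: /b/ → /bo/, /s/ → /so/, /b/ → /bo/.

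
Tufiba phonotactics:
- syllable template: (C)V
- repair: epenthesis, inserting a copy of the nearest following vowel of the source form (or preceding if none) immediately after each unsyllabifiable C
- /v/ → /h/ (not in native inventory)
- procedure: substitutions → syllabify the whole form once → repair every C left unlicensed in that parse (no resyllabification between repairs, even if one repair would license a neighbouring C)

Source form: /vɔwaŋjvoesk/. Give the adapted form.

Substitution: /v/ → /h/, giving /hɔwaŋjhoesk/.
Syllabifying with onset maximization leaves /ŋ/, /j/, /s/, /k/ stranded (no codas are permitted; onsets are limited to one consonant).
Each unlicensed consonant becomes the onset of a new syllable: /ŋ/ → /ŋo/, /j/ → /jo/, /s/ → /se/, /k/ → /ke/.

hɔwaŋojohoeseke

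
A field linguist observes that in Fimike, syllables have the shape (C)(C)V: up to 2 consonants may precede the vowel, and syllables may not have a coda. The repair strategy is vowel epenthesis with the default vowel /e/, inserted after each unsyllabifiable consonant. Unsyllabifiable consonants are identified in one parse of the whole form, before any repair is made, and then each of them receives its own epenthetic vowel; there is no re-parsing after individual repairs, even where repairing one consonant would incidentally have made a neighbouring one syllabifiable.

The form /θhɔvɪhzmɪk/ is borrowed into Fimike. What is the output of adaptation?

Syllabifying with onset maximization leaves /h/, /k/ stranded (no codas are permitted; onsets may contain at most 2 consonants).
Epenthesis after each stranded consonant: /h/ → /he/, /k/ → /ke/.

θhɔvɪhezmɪke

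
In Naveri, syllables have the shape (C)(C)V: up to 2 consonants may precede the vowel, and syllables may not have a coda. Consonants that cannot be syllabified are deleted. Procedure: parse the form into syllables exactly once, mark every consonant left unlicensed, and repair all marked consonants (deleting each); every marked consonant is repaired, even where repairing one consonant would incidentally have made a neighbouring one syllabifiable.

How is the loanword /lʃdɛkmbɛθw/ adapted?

ʃdɛmbɛ

The consonants /l/, /k/, /θ/, /w/ cannot be parsed into a legal (C)(C)V syllable (no codas are permitted; onsets may contain at most 2 consonants).
Deletion applies to /l/, /k/, /θ/, /w/.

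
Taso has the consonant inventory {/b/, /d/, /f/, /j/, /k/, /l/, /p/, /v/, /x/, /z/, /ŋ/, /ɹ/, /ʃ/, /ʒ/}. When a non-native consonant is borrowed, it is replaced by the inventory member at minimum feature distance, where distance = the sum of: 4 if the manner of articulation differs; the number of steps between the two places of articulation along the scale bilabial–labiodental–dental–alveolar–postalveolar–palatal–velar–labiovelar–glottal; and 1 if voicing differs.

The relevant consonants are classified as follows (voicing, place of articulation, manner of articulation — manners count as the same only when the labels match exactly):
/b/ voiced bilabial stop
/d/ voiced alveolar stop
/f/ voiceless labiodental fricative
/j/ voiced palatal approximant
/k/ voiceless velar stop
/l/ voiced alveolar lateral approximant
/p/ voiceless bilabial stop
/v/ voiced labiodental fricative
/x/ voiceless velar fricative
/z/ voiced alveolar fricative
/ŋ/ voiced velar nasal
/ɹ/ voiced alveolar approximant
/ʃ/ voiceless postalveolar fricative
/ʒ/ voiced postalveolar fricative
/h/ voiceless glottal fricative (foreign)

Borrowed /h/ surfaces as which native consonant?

x

/x/ is closest: same manner (fricative), place distance 2 (glottal→velar), same voicing; total 2. Next closest is /ʃ/ at distance 4.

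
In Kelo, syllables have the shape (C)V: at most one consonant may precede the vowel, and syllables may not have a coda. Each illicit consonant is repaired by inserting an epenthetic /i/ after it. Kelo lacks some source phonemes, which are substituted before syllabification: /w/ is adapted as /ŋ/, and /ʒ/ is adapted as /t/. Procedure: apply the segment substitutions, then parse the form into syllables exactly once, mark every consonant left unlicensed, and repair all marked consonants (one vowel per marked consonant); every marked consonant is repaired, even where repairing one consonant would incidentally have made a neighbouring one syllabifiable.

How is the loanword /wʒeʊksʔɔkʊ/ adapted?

Substitution: /w/ → /ŋ/, /ʒ/ → /t/, giving /ŋteʊksʔɔkʊ/.
Under (C)V, the unsyllabifiable consonants are /ŋ/, /k/, /s/ (no codas are permitted; onsets are limited to one consonant).
Epenthesis after each stranded consonant: /ŋ/ → /ŋi/, /k/ → /ki/, /s/ → /si/.

ŋiteʊkisiʔɔkʊ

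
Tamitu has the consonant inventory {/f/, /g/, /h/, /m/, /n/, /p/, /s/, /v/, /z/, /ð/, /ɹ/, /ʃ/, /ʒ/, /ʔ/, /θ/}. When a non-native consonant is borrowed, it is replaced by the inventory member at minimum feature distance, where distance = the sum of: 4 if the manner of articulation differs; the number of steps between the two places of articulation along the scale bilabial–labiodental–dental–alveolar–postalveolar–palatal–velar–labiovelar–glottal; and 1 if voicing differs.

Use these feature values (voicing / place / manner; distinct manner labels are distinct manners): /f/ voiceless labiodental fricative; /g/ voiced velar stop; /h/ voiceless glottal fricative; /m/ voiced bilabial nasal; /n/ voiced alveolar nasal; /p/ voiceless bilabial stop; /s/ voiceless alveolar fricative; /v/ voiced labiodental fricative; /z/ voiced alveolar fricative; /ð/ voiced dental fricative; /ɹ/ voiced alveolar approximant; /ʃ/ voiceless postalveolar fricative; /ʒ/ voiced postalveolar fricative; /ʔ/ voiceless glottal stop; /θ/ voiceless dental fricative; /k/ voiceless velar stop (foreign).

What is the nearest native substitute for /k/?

/g/ is closest: same manner (stop), place distance 0 (velar→velar), voicing differs (+1); total 1. Next closest is /ʔ/ at distance 2.

g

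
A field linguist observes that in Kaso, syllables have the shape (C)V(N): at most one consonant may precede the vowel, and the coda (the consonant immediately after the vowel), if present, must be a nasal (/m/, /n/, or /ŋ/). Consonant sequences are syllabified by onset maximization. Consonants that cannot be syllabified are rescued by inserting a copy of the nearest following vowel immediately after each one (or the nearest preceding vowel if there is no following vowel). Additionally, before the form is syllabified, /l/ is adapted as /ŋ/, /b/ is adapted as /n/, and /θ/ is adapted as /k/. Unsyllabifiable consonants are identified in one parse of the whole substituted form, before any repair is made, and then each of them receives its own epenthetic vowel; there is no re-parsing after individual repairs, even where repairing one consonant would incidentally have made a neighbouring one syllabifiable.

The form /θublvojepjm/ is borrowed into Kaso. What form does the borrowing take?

kunŋovojepejeme

Substitution: /θ/ → /k/, /b/ → /n/, /l/ → /ŋ/, giving /kunŋvojepjm/.
Syllabifying with onset maximization leaves /ŋ/, /p/, /j/, /m/ stranded (only a nasal (/m/, /n/, or /ŋ/) is licensed in coda position; onsets are limited to one consonant).
Each unlicensed consonant becomes the onset of a new syllable: /ŋ/ → /ŋo/, /p/ → /pe/, /j/ → /je/, /m/ → /me/.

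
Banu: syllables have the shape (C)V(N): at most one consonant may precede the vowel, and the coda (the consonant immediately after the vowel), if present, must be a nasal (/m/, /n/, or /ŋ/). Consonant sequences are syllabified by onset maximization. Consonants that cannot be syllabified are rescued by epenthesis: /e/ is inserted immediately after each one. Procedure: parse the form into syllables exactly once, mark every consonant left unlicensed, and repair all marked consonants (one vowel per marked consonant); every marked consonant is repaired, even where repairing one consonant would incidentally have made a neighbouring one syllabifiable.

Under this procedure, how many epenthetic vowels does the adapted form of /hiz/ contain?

1

The unsyllabifiable consonants are /z/; each receives one epenthetic vowel.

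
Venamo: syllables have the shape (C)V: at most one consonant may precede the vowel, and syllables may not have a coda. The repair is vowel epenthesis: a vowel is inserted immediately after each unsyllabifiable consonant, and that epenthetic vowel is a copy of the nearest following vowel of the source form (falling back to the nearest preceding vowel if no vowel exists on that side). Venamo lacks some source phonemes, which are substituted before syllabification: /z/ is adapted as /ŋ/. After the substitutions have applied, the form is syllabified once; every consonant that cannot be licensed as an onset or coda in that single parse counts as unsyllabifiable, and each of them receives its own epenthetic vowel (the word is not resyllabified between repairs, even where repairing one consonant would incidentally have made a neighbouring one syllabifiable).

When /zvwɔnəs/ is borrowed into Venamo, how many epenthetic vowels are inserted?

3

After substitution the input is /ŋvwɔnəs/.
The unsyllabifiable consonants are /ŋ/, /v/, /s/; each receives one epenthetic vowel.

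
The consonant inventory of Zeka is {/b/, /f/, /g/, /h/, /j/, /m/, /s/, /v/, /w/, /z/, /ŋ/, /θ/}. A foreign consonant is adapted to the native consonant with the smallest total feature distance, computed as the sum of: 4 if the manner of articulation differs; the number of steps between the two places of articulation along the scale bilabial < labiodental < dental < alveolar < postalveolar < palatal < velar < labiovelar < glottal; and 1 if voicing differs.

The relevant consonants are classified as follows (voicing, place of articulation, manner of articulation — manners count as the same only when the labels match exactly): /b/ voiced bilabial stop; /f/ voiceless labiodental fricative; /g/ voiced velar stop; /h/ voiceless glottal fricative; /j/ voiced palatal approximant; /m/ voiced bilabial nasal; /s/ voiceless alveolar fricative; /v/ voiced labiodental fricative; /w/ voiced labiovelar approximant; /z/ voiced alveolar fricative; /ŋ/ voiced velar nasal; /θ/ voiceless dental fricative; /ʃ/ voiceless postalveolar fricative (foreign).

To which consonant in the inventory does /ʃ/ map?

/s/ is closest: same manner (fricative), place distance 1 (postalveolar→alveolar), same voicing; total 1. Next closest is /z/ at distance 2.

s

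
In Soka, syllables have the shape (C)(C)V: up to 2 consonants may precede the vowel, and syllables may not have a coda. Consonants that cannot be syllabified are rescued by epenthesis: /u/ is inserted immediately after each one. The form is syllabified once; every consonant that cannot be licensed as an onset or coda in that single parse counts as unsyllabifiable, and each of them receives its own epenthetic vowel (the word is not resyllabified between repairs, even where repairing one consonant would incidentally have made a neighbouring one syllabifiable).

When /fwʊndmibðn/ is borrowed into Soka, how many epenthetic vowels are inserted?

4

The unsyllabifiable consonants are /n/, /b/, /ð/, /n/; each receives one epenthetic vowel.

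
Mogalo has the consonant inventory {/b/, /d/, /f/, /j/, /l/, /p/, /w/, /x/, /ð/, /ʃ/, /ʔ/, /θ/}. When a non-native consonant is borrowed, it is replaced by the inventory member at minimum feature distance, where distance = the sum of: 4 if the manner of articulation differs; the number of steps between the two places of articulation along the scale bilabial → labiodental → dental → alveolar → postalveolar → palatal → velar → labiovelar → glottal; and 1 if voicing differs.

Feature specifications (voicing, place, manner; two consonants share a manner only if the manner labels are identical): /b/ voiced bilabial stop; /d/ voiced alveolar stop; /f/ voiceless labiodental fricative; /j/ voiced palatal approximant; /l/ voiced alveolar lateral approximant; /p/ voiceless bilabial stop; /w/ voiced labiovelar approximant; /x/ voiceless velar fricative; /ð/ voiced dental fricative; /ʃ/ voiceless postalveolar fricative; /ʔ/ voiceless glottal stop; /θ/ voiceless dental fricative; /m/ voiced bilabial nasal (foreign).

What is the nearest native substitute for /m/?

b

/b/ is closest: manner differs (nasal→stop, +4), place distance 0 (bilabial→bilabial), same voicing; total 4. Next closest is /p/ at distance 5.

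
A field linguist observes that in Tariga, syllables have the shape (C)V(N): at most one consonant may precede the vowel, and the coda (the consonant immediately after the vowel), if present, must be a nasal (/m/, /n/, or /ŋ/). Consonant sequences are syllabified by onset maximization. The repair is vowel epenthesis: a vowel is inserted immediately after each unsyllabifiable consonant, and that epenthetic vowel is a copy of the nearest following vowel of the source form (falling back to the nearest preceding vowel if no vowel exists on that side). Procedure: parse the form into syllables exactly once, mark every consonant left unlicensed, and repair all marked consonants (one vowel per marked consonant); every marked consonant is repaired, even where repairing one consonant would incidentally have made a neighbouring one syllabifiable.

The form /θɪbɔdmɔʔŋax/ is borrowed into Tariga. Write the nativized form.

θɪbɔdɔmɔʔaŋaxa

Syllabifying with onset maximization leaves /d/, /ʔ/, /x/ stranded (only a nasal (/m/, /n/, or /ŋ/) is licensed in coda position; onsets are limited to one consonant).
Epenthesis after each stranded consonant: /d/ → /dɔ/, /ʔ/ → /ʔa/, /x/ → /xa/.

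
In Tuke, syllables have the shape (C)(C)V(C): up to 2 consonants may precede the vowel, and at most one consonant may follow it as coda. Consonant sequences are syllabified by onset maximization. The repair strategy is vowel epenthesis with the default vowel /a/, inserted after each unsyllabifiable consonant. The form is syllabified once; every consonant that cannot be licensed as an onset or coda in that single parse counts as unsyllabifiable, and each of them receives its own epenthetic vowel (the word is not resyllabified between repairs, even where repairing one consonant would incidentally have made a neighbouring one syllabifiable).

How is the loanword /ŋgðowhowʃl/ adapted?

The consonants /ŋ/, /ʃ/, /l/ cannot be parsed into a legal (C)(C)V(C) syllable (at most one coda consonant is licensed; onsets may contain at most 2 consonants).
Each unlicensed consonant becomes the onset of a new syllable: /ŋ/ → /ŋa/, /ʃ/ → /ʃa/, /l/ → /la/.

ŋagðowhowʃala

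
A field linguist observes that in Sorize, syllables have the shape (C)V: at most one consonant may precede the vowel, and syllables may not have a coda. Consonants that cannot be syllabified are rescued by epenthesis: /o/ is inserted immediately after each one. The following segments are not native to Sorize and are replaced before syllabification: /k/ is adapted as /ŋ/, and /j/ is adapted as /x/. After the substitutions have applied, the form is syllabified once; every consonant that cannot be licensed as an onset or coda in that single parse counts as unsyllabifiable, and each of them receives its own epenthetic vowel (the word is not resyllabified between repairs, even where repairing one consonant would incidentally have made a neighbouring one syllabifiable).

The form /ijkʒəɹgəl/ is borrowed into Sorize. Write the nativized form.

Substitution: /j/ → /x/, /k/ → /ŋ/, giving /ixŋʒəɹgəl/.
The consonants /x/, /ŋ/, /ɹ/, /l/ cannot be parsed into a legal (C)V syllable (no codas are permitted; onsets are limited to one consonant).
Each unlicensed consonant becomes the onset of a new syllable: /x/ → /xo/, /ŋ/ → /ŋo/, /ɹ/ → /ɹo/, /l/ → /lo/.

ixoŋoʒəɹogəlo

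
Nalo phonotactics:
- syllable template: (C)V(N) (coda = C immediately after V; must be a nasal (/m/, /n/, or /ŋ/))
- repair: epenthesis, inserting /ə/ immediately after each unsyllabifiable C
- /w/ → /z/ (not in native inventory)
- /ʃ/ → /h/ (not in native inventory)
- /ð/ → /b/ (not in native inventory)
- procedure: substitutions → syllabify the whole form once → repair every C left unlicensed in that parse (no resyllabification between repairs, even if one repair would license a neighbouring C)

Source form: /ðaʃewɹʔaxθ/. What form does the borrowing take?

Substitution: /ð/ → /b/, /ʃ/ → /h/, /w/ → /z/, giving /bahezɹʔaxθ/.
Syllabifying with onset maximization leaves /z/, /ɹ/, /x/, /θ/ stranded (only a nasal (/m/, /n/, or /ŋ/) is licensed in coda position; onsets are limited to one consonant).
Inserting the epenthetic vowel yields /z/ → /zə/, /ɹ/ → /ɹə/, /x/ → /xə/, /θ/ → /θə/.

bahezəɹəʔaxəθə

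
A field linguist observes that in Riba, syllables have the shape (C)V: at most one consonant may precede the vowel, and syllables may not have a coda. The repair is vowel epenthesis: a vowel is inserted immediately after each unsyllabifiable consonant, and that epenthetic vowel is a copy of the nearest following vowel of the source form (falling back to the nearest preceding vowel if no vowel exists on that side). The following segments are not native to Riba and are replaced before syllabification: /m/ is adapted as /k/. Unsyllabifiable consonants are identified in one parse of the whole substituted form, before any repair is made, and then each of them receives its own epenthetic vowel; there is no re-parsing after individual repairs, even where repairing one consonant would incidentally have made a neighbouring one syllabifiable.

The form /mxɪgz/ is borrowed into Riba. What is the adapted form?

Substitution: /m/ → /k/, giving /kxɪgz/.
The consonants /k/, /g/, /z/ cannot be parsed into a legal (C)V syllable (no codas are permitted; onsets are limited to one consonant).
Epenthesis after each stranded consonant: /k/ → /kɪ/, /g/ → /gɪ/, /z/ → /zɪ/.

kɪxɪgɪzɪ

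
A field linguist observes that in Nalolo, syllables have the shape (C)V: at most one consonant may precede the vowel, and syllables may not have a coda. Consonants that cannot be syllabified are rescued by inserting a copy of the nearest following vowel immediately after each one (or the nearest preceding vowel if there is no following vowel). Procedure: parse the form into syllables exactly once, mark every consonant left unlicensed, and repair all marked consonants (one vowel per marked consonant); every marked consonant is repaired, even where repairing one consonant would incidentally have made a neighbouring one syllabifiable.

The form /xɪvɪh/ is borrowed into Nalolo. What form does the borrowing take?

xɪvɪhɪ

The consonants /h/ cannot be parsed into a legal (C)V syllable (no codas are permitted; onsets are limited to one consonant).
Each unlicensed consonant becomes the onset of a new syllable: /h/ → /hɪ/.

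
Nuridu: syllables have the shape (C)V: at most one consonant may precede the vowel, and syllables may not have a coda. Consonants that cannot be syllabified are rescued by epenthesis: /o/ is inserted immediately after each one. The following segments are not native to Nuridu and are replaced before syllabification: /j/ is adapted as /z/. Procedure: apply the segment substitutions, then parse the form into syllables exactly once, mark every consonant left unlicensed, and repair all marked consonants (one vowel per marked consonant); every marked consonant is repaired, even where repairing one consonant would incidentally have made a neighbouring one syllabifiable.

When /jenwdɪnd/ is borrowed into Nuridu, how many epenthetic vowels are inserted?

4

After substitution the input is /zenwdɪnd/.
The unsyllabifiable consonants are /n/, /w/, /n/, /d/; each receives one epenthetic vowel.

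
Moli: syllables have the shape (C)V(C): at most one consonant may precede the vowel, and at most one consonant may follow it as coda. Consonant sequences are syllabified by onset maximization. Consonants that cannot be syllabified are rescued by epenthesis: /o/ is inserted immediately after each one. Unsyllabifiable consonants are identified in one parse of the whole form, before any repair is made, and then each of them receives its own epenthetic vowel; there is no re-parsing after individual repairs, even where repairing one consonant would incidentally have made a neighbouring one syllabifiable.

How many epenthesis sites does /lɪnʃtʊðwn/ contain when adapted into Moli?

3

The unsyllabifiable consonants are /ʃ/, /w/, /n/; each receives one epenthetic vowel.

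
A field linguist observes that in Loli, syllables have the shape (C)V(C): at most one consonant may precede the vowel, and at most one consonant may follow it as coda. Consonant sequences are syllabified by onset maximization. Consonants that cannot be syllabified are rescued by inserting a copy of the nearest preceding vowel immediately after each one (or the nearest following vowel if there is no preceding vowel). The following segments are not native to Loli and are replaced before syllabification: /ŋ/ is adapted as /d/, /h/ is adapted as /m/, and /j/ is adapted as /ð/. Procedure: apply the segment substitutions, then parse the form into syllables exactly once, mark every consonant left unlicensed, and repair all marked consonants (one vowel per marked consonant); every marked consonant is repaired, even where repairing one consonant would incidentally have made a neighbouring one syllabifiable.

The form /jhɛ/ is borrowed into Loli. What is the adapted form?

ðɛmɛ

Substitution: /j/ → /ð/, /h/ → /m/, giving /ðmɛ/.
The consonants /ð/ cannot be parsed into a legal (C)V(C) syllable (at most one coda consonant is licensed; onsets are limited to one consonant).
Epenthesis after each stranded consonant: /ð/ → /ðɛ/.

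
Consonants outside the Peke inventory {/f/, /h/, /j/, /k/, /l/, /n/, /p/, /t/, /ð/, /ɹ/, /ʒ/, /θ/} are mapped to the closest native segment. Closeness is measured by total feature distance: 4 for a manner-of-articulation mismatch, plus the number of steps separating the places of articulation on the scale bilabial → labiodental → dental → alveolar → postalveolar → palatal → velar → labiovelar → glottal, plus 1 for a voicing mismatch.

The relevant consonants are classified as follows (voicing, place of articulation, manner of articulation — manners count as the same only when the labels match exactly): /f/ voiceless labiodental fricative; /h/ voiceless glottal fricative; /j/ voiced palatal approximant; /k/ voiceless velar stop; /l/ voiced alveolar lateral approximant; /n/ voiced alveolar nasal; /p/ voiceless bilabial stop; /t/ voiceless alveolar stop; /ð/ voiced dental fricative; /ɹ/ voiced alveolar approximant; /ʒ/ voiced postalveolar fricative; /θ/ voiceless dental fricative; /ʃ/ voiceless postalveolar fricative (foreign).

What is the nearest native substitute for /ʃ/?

/ʒ/ is closest: same manner (fricative), place distance 0 (postalveolar→postalveolar), voicing differs (+1); total 1. Next closest is /θ/ at distance 2.

ʒ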